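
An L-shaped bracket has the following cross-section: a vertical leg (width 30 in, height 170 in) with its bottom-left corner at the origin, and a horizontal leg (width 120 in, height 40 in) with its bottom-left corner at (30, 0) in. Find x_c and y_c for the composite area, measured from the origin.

vertical leg: A = 30 × 170 = 5100.00, centroid at (15.00, 85.00).
horizontal leg: A = 120 × 40 = 4800.00, centroid at (90.00, 20.00).
ΣA = 9900.00 in²
ΣAx_c = (5100.00)(15.00) + (4800.00)(90.00) = 508500.00 in³
ΣAy_c = (5100.00)(85.00) + (4800.00)(20.00) = 529500.00 in³
x_c = 508500.00 / 9900.00 = 51.36 in
y_c = 529500.00 / 9900.00 = 53.48 in

x_c = 51.36 in, y_c = 53.48 in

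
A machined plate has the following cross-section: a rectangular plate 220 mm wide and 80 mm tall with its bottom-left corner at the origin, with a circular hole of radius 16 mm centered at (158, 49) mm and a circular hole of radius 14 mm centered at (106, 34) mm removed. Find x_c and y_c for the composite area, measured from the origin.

plate: A = 220 × 80 = 17600.00, centroid at (110.00, 40.00).
hole 1: A = −π·16² = -804.25, centroid at (158.00, 49.00).
hole 2: A = −π·14² = -615.75, centroid at (106.00, 34.00).
ΣA = 16180.00 mm²
ΣAx_c = (17600.00)(110.00) + (-804.25)(158.00) + (-615.75)(106.00) = 1743659.13 mm³
ΣAy_c = (17600.00)(40.00) + (-804.25)(49.00) + (-615.75)(34.00) = 643656.29 mm³
x_c = 1743659.13 / 16180.00 = 107.77 mm
y_c = 643656.29 / 16180.00 = 39.78 mm

x_c = 107.77 mm, y_c = 39.78 mm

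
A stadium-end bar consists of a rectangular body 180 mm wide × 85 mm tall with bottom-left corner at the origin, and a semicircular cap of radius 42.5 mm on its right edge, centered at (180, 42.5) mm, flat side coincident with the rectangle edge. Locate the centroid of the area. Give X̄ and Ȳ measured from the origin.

X̄ = 106.90 mm, Ȳ = 42.50 mm

rectangular body: A = 180 × 85 = 15300.00, centroid at (90.00, 42.50).
semicircular end: A = ½π·42.5² = 2837.25, centroid at (198.04, 42.50).
ΣA = 18137.25 mm²
ΣAX̄ = (15300.00)(90.00) + (2837.25)(198.04) = 1938882.24 mm³
ΣAȲ = (15300.00)(42.50) + (2837.25)(42.50) = 770833.16 mm³
X̄ = 1938882.24 / 18137.25 = 106.90 mm
Ȳ = 770833.16 / 18137.25 = 42.50 mm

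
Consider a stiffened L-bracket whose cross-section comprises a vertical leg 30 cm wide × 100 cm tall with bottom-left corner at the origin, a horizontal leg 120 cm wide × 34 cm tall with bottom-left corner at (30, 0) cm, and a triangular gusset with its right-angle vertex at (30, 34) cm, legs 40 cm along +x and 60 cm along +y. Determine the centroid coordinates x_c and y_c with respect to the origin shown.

Part | A | x̄ᵢ | ȳᵢ | A·x̄ᵢ | A·ȳᵢ
vertical leg | 3000.00 | 15.00 | 50.00 | 45000.00 | 150000.00
horizontal leg | 4080.00 | 90.00 | 17.00 | 367200.00 | 69360.00
gusset | 1200.00 | 43.33 | 54.00 | 52000.00 | 64800.00
Σ | 8280.00 |  |  | 464200.00 | 284160.00
x_c = 464200.00 / 8280.00 = 56.06 cm
y_c = 284160.00 / 8280.00 = 34.32 cm

x_c = 56.06 cm, y_c = 34.32 cm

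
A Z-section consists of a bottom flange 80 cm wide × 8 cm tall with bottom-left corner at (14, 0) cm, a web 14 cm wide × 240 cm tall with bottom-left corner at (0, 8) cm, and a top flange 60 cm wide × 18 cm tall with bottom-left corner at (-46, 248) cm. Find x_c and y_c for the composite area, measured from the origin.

bottom flange: A = 80 × 8 = 640.00, centroid at (54.00, 4.00).
web: A = 14 × 240 = 3360.00, centroid at (7.00, 128.00).
top flange: A = 60 × 18 = 1080.00, centroid at (-16.00, 257.00).
ΣA = 5080.00 cm²
ΣAx_c = (640.00)(54.00) + (3360.00)(7.00) + (1080.00)(-16.00) = 40800.00 cm³
ΣAy_c = (640.00)(4.00) + (3360.00)(128.00) + (1080.00)(257.00) = 710200.00 cm³
x_c = 40800.00 / 5080.00 = 8.03 cm
y_c = 710200.00 / 5080.00 = 139.80 cm

x_c = 8.03 cm, y_c = 139.80 cm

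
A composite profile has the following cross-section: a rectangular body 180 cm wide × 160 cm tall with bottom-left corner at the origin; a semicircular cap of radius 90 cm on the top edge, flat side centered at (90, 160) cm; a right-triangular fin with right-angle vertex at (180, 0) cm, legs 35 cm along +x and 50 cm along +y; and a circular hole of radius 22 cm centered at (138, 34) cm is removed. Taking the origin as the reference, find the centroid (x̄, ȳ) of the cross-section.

x̄ = 90.39 cm, ȳ = 117.14 cm

rectangular body: A = 180 × 160 = 28800.00, centroid at (90.00, 80.00).
semicircular top: A = ½π·90² = 12723.45, centroid at (90.00, 198.20).
triangular fin: A = ½·35·50 = 875.00, centroid at (191.67, 16.67).
hole: A = −π·22² = -1520.53, centroid at (138.00, 34.00).
ΣA = 40877.92 cm², ΣAx̄ = 3694985.60 cm³, ΣAȳ = 4788637.32 cm³.
x̄ = 3694985.60/40877.92 = 90.39 cm; ȳ = 4788637.32/40877.92 = 117.14 cm.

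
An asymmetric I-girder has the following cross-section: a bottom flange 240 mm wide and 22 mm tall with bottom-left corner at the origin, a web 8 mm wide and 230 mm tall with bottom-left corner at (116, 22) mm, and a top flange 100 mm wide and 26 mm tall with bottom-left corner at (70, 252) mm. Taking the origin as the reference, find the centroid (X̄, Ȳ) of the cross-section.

X̄ = 120.00 mm, Ȳ = 102.79 mm

bottom flange: A = 240 × 22 = 5280.00, centroid at (120.00, 11.00).
web: A = 8 × 230 = 1840.00, centroid at (120.00, 137.00).
top flange: A = 100 × 26 = 2600.00, centroid at (120.00, 265.00).
ΣA = 9720.00 mm², ΣAX̄ = 1166400.00 mm³, ΣAȲ = 999160.00 mm³.
X̄ = 1166400.00/9720.00 = 120.00 mm; Ȳ = 999160.00/9720.00 = 102.79 mm.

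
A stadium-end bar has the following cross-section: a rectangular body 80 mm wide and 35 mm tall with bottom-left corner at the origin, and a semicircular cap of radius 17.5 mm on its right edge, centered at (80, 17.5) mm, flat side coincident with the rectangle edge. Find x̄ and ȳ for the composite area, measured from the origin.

x̄ = 46.95 mm, ȳ = 17.50 mm

rectangular body: A = 80 × 35 = 2800.00, centroid at (40.00, 17.50).
semicircular end: A = ½π·17.5² = 481.06, centroid at (87.43, 17.50).
ΣA = 3281.06 mm², ΣAx̄ = 154057.43 mm³, ΣAȳ = 57418.49 mm³.
x̄ = 154057.43/3281.06 = 46.95 mm; ȳ = 57418.49/3281.06 = 17.50 mm.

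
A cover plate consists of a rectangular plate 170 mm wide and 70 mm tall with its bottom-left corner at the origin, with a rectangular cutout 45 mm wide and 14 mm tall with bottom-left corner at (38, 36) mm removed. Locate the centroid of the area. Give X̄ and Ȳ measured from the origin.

plate: A = 170 × 70 = 11900.00, centroid at (85.00, 35.00).
hole: A = −(45 × 14) = -630.00, centroid at (60.50, 43.00).
ΣA = 11270.00 mm², ΣAX̄ = 973385.00 mm³, ΣAȲ = 389410.00 mm³.
X̄ = 973385.00/11270.00 = 86.37 mm; Ȳ = 389410.00/11270.00 = 34.55 mm.

X̄ = 86.37 mm, Ȳ = 34.55 mm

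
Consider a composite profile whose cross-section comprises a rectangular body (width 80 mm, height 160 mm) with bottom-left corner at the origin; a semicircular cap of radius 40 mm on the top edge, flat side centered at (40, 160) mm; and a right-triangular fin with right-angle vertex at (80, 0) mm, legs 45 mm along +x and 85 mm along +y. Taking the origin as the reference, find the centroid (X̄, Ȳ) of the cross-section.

X̄ = 46.11 mm, Ȳ = 88.41 mm

rectangular body: A = 80 × 160 = 12800.00, centroid at (40.00, 80.00).
semicircular top: A = ½π·40² = 2513.27, centroid at (40.00, 176.98).
triangular fin: A = ½·45·85 = 1912.50, centroid at (95.00, 28.33).
ΣA = 17225.77 mm²
ΣAX̄ = (12800.00)(40.00) + (2513.27)(40.00) + (1912.50)(95.00) = 794218.46 mm³
ΣAȲ = (12800.00)(80.00) + (2513.27)(176.98) + (1912.50)(28.33) = 1522978.03 mm³
X̄ = 794218.46 / 17225.77 = 46.11 mm
Ȳ = 1522978.03 / 17225.77 = 88.41 mm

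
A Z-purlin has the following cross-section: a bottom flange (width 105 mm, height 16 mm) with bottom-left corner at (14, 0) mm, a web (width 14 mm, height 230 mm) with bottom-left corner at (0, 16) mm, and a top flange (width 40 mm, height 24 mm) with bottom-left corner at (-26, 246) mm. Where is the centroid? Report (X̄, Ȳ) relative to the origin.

Part | A | x̄ᵢ | ȳᵢ | A·x̄ᵢ | A·ȳᵢ
bottom flange | 1680.00 | 66.50 | 8.00 | 111720.00 | 13440.00
web | 3220.00 | 7.00 | 131.00 | 22540.00 | 421820.00
top flange | 960.00 | -6.00 | 258.00 | -5760.00 | 247680.00
Σ | 5860.00 |  |  | 128500.00 | 682940.00
X̄ = 128500.00 / 5860.00 = 21.93 mm
Ȳ = 682940.00 / 5860.00 = 116.54 mm

X̄ = 21.93 mm, Ȳ = 116.54 mm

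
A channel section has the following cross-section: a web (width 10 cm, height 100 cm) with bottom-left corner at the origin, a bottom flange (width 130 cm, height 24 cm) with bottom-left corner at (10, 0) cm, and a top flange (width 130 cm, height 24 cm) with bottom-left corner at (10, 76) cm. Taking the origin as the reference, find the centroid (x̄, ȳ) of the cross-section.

web: A = 10 × 100 = 1000.00, centroid at (5.00, 50.00).
bottom flange: A = 130 × 24 = 3120.00, centroid at (75.00, 12.00).
top flange: A = 130 × 24 = 3120.00, centroid at (75.00, 88.00).
ΣA = 7240.00 cm², ΣAx̄ = 473000.00 cm³, ΣAȳ = 362000.00 cm³.
x̄ = 473000.00/7240.00 = 65.33 cm; ȳ = 362000.00/7240.00 = 50.00 cm.

x̄ = 65.33 cm, ȳ = 50.00 cm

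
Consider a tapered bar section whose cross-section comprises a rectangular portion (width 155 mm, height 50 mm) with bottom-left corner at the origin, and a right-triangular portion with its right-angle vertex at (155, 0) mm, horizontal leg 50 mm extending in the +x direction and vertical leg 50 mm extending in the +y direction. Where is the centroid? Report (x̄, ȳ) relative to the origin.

Part | A | x̄ᵢ | ȳᵢ | A·x̄ᵢ | A·ȳᵢ
rectangular portion | 7750.00 | 77.50 | 25.00 | 600625.00 | 193750.00
triangular portion | 1250.00 | 171.67 | 16.67 | 214583.33 | 20833.33
Σ | 9000.00 |  |  | 815208.33 | 214583.33
x̄ = 815208.33 / 9000.00 = 90.58 mm
ȳ = 214583.33 / 9000.00 = 23.84 mm

x̄ = 90.58 mm, ȳ = 23.84 mm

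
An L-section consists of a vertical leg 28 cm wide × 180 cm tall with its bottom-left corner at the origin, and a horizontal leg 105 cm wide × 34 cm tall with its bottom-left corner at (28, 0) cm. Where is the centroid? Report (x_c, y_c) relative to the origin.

x_c = 41.57 cm, y_c = 59.73 cm

Part | A | x̄ᵢ | ȳᵢ | A·x̄ᵢ | A·ȳᵢ
vertical leg | 5040.00 | 14.00 | 90.00 | 70560.00 | 453600.00
horizontal leg | 3570.00 | 80.50 | 17.00 | 287385.00 | 60690.00
Σ | 8610.00 |  |  | 357945.00 | 514290.00
x_c = 357945.00 / 8610.00 = 41.57 cm
y_c = 514290.00 / 8610.00 = 59.73 cm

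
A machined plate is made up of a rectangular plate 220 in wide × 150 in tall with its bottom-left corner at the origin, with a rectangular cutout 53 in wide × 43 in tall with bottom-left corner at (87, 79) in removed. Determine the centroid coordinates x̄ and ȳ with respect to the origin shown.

x̄ = 109.74 in, ȳ = 73.11 in

plate: A = 220 × 150 = 33000.00, centroid at (110.00, 75.00).
hole: A = −(53 × 43) = -2279.00, centroid at (113.50, 100.50).
ΣA = 30721.00 in²
ΣAx̄ = (33000.00)(110.00) + (-2279.00)(113.50) = 3371333.50 in³
ΣAȳ = (33000.00)(75.00) + (-2279.00)(100.50) = 2245960.50 in³
x̄ = 3371333.50 / 30721.00 = 109.74 in
ȳ = 2245960.50 / 30721.00 = 73.11 in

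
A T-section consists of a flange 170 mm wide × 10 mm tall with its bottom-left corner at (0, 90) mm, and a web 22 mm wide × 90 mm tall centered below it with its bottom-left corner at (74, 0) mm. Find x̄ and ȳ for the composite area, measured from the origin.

web: A = 22 × 90 = 1980.00, centroid at (85.00, 45.00).
flange: A = 170 × 10 = 1700.00, centroid at (85.00, 95.00).
ΣA = 3680.00 mm², ΣAx̄ = 312800.00 mm³, ΣAȳ = 250600.00 mm³.
x̄ = 312800.00/3680.00 = 85.00 mm; ȳ = 250600.00/3680.00 = 68.10 mm.

x̄ = 85.00 mm, ȳ = 68.10 mm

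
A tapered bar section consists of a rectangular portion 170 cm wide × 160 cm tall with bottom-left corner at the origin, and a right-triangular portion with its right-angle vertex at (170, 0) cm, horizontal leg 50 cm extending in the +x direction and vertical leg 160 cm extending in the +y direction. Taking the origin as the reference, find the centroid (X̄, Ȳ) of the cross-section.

rectangular portion: A = 170 × 160 = 27200.00, centroid at (85.00, 80.00).
triangular portion: A = ½·50·160 = 4000.00, centroid at (186.67, 53.33).
ΣA = 31200.00 cm², ΣAX̄ = 3058666.67 cm³, ΣAȲ = 2389333.33 cm³.
X̄ = 3058666.67/31200.00 = 98.03 cm; Ȳ = 2389333.33/31200.00 = 76.58 cm.

X̄ = 98.03 cm, Ȳ = 76.58 cm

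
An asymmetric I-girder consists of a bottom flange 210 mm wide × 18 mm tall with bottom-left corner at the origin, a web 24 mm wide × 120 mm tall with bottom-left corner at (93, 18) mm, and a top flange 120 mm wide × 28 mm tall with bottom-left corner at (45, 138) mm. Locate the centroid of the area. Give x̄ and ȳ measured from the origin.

bottom flange: A = 210 × 18 = 3780.00, centroid at (105.00, 9.00).
web: A = 24 × 120 = 2880.00, centroid at (105.00, 78.00).
top flange: A = 120 × 28 = 3360.00, centroid at (105.00, 152.00).
ΣA = 10020.00 mm², ΣAx̄ = 1052100.00 mm³, ΣAȳ = 769380.00 mm³.
x̄ = 1052100.00/10020.00 = 105.00 mm; ȳ = 769380.00/10020.00 = 76.78 mm.

x̄ = 105.00 mm, ȳ = 76.78 mm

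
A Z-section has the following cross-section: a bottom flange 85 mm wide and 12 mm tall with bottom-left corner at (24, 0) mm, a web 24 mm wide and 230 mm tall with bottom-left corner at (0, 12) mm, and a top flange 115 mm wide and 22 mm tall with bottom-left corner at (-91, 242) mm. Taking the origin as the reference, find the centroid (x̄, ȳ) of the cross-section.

x̄ = 5.44 mm, ȳ = 148.54 mm

bottom flange: A = 85 × 12 = 1020.00, centroid at (66.50, 6.00).
web: A = 24 × 230 = 5520.00, centroid at (12.00, 127.00).
top flange: A = 115 × 22 = 2530.00, centroid at (-33.50, 253.00).
ΣA = 9070.00 mm², ΣAx̄ = 49315.00 mm³, ΣAȳ = 1347250.00 mm³.
x̄ = 49315.00/9070.00 = 5.44 mm; ȳ = 1347250.00/9070.00 = 148.54 mm.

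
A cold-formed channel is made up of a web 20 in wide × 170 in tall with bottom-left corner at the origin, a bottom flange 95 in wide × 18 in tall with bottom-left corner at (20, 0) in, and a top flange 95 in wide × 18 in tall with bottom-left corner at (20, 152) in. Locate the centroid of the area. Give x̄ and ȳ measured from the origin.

x̄ = 38.83 in, ȳ = 85.00 in

web: A = 20 × 170 = 3400.00, centroid at (10.00, 85.00).
bottom flange: A = 95 × 18 = 1710.00, centroid at (67.50, 9.00).
top flange: A = 95 × 18 = 1710.00, centroid at (67.50, 161.00).
ΣA = 6820.00 in²
ΣAx̄ = (3400.00)(10.00) + (1710.00)(67.50) + (1710.00)(67.50) = 264850.00 in³
ΣAȳ = (3400.00)(85.00) + (1710.00)(9.00) + (1710.00)(161.00) = 579700.00 in³
x̄ = 264850.00 / 6820.00 = 38.83 in
ȳ = 579700.00 / 6820.00 = 85.00 in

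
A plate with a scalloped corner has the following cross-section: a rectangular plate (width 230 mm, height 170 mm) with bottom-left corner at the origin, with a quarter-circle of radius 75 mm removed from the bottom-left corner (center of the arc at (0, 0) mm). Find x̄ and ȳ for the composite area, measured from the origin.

Part | A | x̄ᵢ | ȳᵢ | A·x̄ᵢ | A·ȳᵢ
plate | 39100.00 | 115.00 | 85.00 | 4496500.00 | 3323500.00
removed quarter-circle | -4417.86 | 31.83 | 31.83 | -140625.00 | -140625.00
Σ | 34682.14 |  |  | 4355875.00 | 3182875.00
x̄ = 4355875.00 / 34682.14 = 125.59 mm
ȳ = 3182875.00 / 34682.14 = 91.77 mm

x̄ = 125.59 mm, ȳ = 91.77 mm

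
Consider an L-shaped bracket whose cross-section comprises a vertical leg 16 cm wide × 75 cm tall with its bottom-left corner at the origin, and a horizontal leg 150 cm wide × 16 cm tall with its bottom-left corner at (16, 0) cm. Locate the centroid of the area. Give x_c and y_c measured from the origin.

x_c = 63.33 cm, y_c = 17.83 cm

vertical leg: A = 16 × 75 = 1200.00, centroid at (8.00, 37.50).
horizontal leg: A = 150 × 16 = 2400.00, centroid at (91.00, 8.00).
ΣA = 3600.00 cm², ΣAx_c = 228000.00 cm³, ΣAy_c = 64200.00 cm³.
x_c = 228000.00/3600.00 = 63.33 cm; y_c = 64200.00/3600.00 = 17.83 cm.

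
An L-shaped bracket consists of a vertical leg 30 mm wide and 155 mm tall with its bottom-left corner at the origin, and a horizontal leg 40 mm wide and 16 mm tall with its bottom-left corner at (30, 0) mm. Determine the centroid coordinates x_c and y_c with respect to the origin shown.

x_c = 19.23 mm, y_c = 69.09 mm

vertical leg: A = 30 × 155 = 4650.00, centroid at (15.00, 77.50).
horizontal leg: A = 40 × 16 = 640.00, centroid at (50.00, 8.00).
ΣA = 5290.00 mm²
ΣAx_c = (4650.00)(15.00) + (640.00)(50.00) = 101750.00 mm³
ΣAy_c = (4650.00)(77.50) + (640.00)(8.00) = 365495.00 mm³
x_c = 101750.00 / 5290.00 = 19.23 mm
y_c = 365495.00 / 5290.00 = 69.09 mm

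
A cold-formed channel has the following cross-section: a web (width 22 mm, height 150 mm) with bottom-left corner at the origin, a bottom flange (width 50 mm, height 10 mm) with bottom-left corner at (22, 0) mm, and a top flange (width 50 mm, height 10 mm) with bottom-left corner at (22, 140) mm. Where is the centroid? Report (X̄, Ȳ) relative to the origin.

X̄ = 19.37 mm, Ȳ = 75.00 mm

Part | A | x̄ᵢ | ȳᵢ | A·x̄ᵢ | A·ȳᵢ
web | 3300.00 | 11.00 | 75.00 | 36300.00 | 247500.00
bottom flange | 500.00 | 47.00 | 5.00 | 23500.00 | 2500.00
top flange | 500.00 | 47.00 | 145.00 | 23500.00 | 72500.00
Σ | 4300.00 |  |  | 83300.00 | 322500.00
X̄ = 83300.00 / 4300.00 = 19.37 mm
Ȳ = 322500.00 / 4300.00 = 75.00 mm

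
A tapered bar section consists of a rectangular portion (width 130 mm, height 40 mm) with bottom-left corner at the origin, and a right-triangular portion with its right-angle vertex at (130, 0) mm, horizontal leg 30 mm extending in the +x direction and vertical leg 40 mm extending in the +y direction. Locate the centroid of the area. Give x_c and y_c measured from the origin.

rectangular portion: A = 130 × 40 = 5200.00, centroid at (65.00, 20.00).
triangular portion: A = ½·30·40 = 600.00, centroid at (140.00, 13.33).
ΣA = 5800.00 mm²
ΣAx_c = (5200.00)(65.00) + (600.00)(140.00) = 422000.00 mm³
ΣAy_c = (5200.00)(20.00) + (600.00)(13.33) = 112000.00 mm³
x_c = 422000.00 / 5800.00 = 72.76 mm
y_c = 112000.00 / 5800.00 = 19.31 mm

x_c = 72.76 mm, y_c = 19.31 mm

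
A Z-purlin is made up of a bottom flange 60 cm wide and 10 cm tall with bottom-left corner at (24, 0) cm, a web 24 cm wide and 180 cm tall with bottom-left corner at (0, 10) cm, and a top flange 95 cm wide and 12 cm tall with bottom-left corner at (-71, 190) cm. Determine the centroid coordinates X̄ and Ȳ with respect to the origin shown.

Part | A | x̄ᵢ | ȳᵢ | A·x̄ᵢ | A·ȳᵢ
bottom flange | 600.00 | 54.00 | 5.00 | 32400.00 | 3000.00
web | 4320.00 | 12.00 | 100.00 | 51840.00 | 432000.00
top flange | 1140.00 | -23.50 | 196.00 | -26790.00 | 223440.00
Σ | 6060.00 |  |  | 57450.00 | 658440.00
X̄ = 57450.00 / 6060.00 = 9.48 cm
Ȳ = 658440.00 / 6060.00 = 108.65 cm

X̄ = 9.48 cm, Ȳ = 108.65 cm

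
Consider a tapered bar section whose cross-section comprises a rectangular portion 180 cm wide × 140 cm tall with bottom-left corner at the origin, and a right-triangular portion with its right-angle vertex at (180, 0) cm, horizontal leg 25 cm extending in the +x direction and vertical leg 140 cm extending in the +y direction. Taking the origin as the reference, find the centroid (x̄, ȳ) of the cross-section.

x̄ = 96.39 cm, ȳ = 68.48 cm

rectangular portion: A = 180 × 140 = 25200.00, centroid at (90.00, 70.00).
triangular portion: A = ½·25·140 = 1750.00, centroid at (188.33, 46.67).
ΣA = 26950.00 cm²
ΣAx̄ = (25200.00)(90.00) + (1750.00)(188.33) = 2597583.33 cm³
ΣAȳ = (25200.00)(70.00) + (1750.00)(46.67) = 1845666.67 cm³
x̄ = 2597583.33 / 26950.00 = 96.39 cm
ȳ = 1845666.67 / 26950.00 = 68.48 cm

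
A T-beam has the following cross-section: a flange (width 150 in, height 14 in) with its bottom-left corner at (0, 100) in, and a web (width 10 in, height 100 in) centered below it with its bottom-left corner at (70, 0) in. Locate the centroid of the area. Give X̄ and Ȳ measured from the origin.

X̄ = 75.00 in, Ȳ = 88.61 in

web: A = 10 × 100 = 1000.00, centroid at (75.00, 50.00).
flange: A = 150 × 14 = 2100.00, centroid at (75.00, 107.00).
ΣA = 3100.00 in², ΣAX̄ = 232500.00 in³, ΣAȲ = 274700.00 in³.
X̄ = 232500.00/3100.00 = 75.00 in; Ȳ = 274700.00/3100.00 = 88.61 in.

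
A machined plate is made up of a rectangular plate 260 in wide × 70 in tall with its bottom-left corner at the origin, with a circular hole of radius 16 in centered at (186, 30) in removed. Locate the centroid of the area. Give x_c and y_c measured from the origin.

x_c = 127.41 in, y_c = 35.23 in

Part | A | x̄ᵢ | ȳᵢ | A·x̄ᵢ | A·ȳᵢ
plate | 18200.00 | 130.00 | 35.00 | 2366000.00 | 637000.00
hole | -804.25 | 186.00 | 30.00 | -149590.08 | -24127.43
Σ | 17395.75 |  |  | 2216409.92 | 612872.57
x_c = 2216409.92 / 17395.75 = 127.41 in
y_c = 612872.57 / 17395.75 = 35.23 in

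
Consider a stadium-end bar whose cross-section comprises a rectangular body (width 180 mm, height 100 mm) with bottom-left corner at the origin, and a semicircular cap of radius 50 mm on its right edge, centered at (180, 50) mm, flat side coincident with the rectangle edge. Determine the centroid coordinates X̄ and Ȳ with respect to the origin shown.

X̄ = 109.92 mm, Ȳ = 50.00 mm

Part | A | x̄ᵢ | ȳᵢ | A·x̄ᵢ | A·ȳᵢ
rectangular body | 18000.00 | 90.00 | 50.00 | 1620000.00 | 900000.00
semicircular end | 3926.99 | 201.22 | 50.00 | 790191.68 | 196349.54
Σ | 21926.99 |  |  | 2410191.68 | 1096349.54
X̄ = 2410191.68 / 21926.99 = 109.92 mm
Ȳ = 1096349.54 / 21926.99 = 50.00 mm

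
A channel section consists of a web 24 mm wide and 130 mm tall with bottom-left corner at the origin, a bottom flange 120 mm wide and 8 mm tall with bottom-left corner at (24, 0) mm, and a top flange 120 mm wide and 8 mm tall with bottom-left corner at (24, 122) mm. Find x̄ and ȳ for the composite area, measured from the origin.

x̄ = 39.43 mm, ȳ = 65.00 mm

web: A = 24 × 130 = 3120.00, centroid at (12.00, 65.00).
bottom flange: A = 120 × 8 = 960.00, centroid at (84.00, 4.00).
top flange: A = 120 × 8 = 960.00, centroid at (84.00, 126.00).
ΣA = 5040.00 mm²
ΣAx̄ = (3120.00)(12.00) + (960.00)(84.00) + (960.00)(84.00) = 198720.00 mm³
ΣAȳ = (3120.00)(65.00) + (960.00)(4.00) + (960.00)(126.00) = 327600.00 mm³
x̄ = 198720.00 / 5040.00 = 39.43 mm
ȳ = 327600.00 / 5040.00 = 65.00 mm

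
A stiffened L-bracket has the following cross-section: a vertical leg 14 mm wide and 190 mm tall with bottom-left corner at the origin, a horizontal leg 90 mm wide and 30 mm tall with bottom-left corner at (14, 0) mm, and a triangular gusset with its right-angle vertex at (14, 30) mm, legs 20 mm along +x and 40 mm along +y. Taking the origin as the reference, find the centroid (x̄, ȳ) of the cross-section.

x̄ = 32.32 mm, ȳ = 53.91 mm

Part | A | x̄ᵢ | ȳᵢ | A·x̄ᵢ | A·ȳᵢ
vertical leg | 2660.00 | 7.00 | 95.00 | 18620.00 | 252700.00
horizontal leg | 2700.00 | 59.00 | 15.00 | 159300.00 | 40500.00
gusset | 400.00 | 20.67 | 43.33 | 8266.67 | 17333.33
Σ | 5760.00 |  |  | 186186.67 | 310533.33
x̄ = 186186.67 / 5760.00 = 32.32 mm
ȳ = 310533.33 / 5760.00 = 53.91 mm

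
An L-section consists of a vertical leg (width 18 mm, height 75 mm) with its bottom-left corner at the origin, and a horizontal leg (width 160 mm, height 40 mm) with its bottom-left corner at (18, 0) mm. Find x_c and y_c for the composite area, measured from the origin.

Part | A | x̄ᵢ | ȳᵢ | A·x̄ᵢ | A·ȳᵢ
vertical leg | 1350.00 | 9.00 | 37.50 | 12150.00 | 50625.00
horizontal leg | 6400.00 | 98.00 | 20.00 | 627200.00 | 128000.00
Σ | 7750.00 |  |  | 639350.00 | 178625.00
x_c = 639350.00 / 7750.00 = 82.50 mm
y_c = 178625.00 / 7750.00 = 23.05 mm

x_c = 82.50 mm, y_c = 23.05 mm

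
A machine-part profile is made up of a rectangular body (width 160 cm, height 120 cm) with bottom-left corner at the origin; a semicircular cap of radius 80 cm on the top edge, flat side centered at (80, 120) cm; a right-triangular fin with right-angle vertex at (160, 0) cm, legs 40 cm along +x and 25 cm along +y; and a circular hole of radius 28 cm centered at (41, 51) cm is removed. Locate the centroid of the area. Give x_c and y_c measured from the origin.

rectangular body: A = 160 × 120 = 19200.00, centroid at (80.00, 60.00).
semicircular top: A = ½π·80² = 10053.10, centroid at (80.00, 153.95).
triangular fin: A = ½·40·25 = 500.00, centroid at (173.33, 8.33).
hole: A = −π·28² = -2463.01, centroid at (41.00, 51.00).
ΣA = 27290.09 cm², ΣAx_c = 2325931.03 cm³, ΣAy_c = 2578258.14 cm³.
x_c = 2325931.03/27290.09 = 85.23 cm; y_c = 2578258.14/27290.09 = 94.48 cm.

x_c = 85.23 cm, y_c = 94.48 cm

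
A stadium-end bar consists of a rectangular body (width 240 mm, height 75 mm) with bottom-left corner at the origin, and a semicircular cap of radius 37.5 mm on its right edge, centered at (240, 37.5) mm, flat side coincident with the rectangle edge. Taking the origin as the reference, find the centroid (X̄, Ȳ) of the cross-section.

rectangular body: A = 240 × 75 = 18000.00, centroid at (120.00, 37.50).
semicircular end: A = ½π·37.5² = 2208.93, centroid at (255.92, 37.50).
ΣA = 20208.93 mm²
ΣAX̄ = (18000.00)(120.00) + (2208.93)(255.92) = 2725300.01 mm³
ΣAȲ = (18000.00)(37.50) + (2208.93)(37.50) = 757834.96 mm³
X̄ = 2725300.01 / 20208.93 = 134.86 mm
Ȳ = 757834.96 / 20208.93 = 37.50 mm

X̄ = 134.86 mm, Ȳ = 37.50 mm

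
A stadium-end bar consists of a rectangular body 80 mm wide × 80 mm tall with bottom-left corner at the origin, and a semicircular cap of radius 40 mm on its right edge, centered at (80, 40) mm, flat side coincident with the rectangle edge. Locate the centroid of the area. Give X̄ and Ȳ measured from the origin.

rectangular body: A = 80 × 80 = 6400.00, centroid at (40.00, 40.00).
semicircular end: A = ½π·40² = 2513.27, centroid at (96.98, 40.00).
ΣA = 8913.27 mm², ΣAX̄ = 499728.60 mm³, ΣAȲ = 356530.96 mm³.
X̄ = 499728.60/8913.27 = 56.07 mm; Ȳ = 356530.96/8913.27 = 40.00 mm.

X̄ = 56.07 mm, Ȳ = 40.00 mm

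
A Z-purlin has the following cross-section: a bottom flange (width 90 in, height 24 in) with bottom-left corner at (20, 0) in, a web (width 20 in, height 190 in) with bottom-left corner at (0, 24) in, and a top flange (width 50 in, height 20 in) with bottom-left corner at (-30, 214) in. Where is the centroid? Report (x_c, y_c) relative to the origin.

x_c = 24.91 in, y_c = 100.88 in

bottom flange: A = 90 × 24 = 2160.00, centroid at (65.00, 12.00).
web: A = 20 × 190 = 3800.00, centroid at (10.00, 119.00).
top flange: A = 50 × 20 = 1000.00, centroid at (-5.00, 224.00).
ΣA = 6960.00 in², ΣAx_c = 173400.00 in³, ΣAy_c = 702120.00 in³.
x_c = 173400.00/6960.00 = 24.91 in; y_c = 702120.00/6960.00 = 100.88 in.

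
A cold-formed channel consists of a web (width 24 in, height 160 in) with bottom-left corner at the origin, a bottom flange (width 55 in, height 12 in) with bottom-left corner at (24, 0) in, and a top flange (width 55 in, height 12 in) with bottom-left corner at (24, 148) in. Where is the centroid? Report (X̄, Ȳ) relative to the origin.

X̄ = 22.10 in, Ȳ = 80.00 in

Part | A | x̄ᵢ | ȳᵢ | A·x̄ᵢ | A·ȳᵢ
web | 3840.00 | 12.00 | 80.00 | 46080.00 | 307200.00
bottom flange | 660.00 | 51.50 | 6.00 | 33990.00 | 3960.00
top flange | 660.00 | 51.50 | 154.00 | 33990.00 | 101640.00
Σ | 5160.00 |  |  | 114060.00 | 412800.00
X̄ = 114060.00 / 5160.00 = 22.10 in
Ȳ = 412800.00 / 5160.00 = 80.00 in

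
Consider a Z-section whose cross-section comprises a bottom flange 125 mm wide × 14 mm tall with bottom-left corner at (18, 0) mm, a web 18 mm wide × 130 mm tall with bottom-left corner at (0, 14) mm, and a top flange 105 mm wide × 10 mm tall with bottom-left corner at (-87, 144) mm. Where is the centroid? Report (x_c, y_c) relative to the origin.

bottom flange: A = 125 × 14 = 1750.00, centroid at (80.50, 7.00).
web: A = 18 × 130 = 2340.00, centroid at (9.00, 79.00).
top flange: A = 105 × 10 = 1050.00, centroid at (-34.50, 149.00).
ΣA = 5140.00 mm²
ΣAx_c = (1750.00)(80.50) + (2340.00)(9.00) + (1050.00)(-34.50) = 125710.00 mm³
ΣAy_c = (1750.00)(7.00) + (2340.00)(79.00) + (1050.00)(149.00) = 353560.00 mm³
x_c = 125710.00 / 5140.00 = 24.46 mm
y_c = 353560.00 / 5140.00 = 68.79 mm

x_c = 24.46 mm, y_c = 68.79 mm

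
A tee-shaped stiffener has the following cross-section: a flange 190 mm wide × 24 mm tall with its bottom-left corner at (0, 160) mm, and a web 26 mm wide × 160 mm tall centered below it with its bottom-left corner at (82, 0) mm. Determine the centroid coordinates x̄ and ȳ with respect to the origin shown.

x̄ = 95.00 mm, ȳ = 128.11 mm

Part | A | x̄ᵢ | ȳᵢ | A·x̄ᵢ | A·ȳᵢ
web | 4160.00 | 95.00 | 80.00 | 395200.00 | 332800.00
flange | 4560.00 | 95.00 | 172.00 | 433200.00 | 784320.00
Σ | 8720.00 |  |  | 828400.00 | 1117120.00
x̄ = 828400.00 / 8720.00 = 95.00 mm
ȳ = 1117120.00 / 8720.00 = 128.11 mm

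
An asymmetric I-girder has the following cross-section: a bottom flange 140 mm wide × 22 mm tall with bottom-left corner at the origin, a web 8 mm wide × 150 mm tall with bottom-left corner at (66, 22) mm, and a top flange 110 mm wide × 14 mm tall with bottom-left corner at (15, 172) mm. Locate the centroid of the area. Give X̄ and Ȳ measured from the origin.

X̄ = 70.00 mm, Ȳ = 73.19 mm

bottom flange: A = 140 × 22 = 3080.00, centroid at (70.00, 11.00).
web: A = 8 × 150 = 1200.00, centroid at (70.00, 97.00).
top flange: A = 110 × 14 = 1540.00, centroid at (70.00, 179.00).
ΣA = 5820.00 mm², ΣAX̄ = 407400.00 mm³, ΣAȲ = 425940.00 mm³.
X̄ = 407400.00/5820.00 = 70.00 mm; Ȳ = 425940.00/5820.00 = 73.19 mm.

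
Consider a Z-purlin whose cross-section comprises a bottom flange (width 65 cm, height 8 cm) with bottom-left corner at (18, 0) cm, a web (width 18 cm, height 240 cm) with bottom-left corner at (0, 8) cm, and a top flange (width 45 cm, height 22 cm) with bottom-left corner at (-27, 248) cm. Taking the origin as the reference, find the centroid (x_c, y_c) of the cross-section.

x_c = 10.41 cm, y_c = 139.19 cm

bottom flange: A = 65 × 8 = 520.00, centroid at (50.50, 4.00).
web: A = 18 × 240 = 4320.00, centroid at (9.00, 128.00).
top flange: A = 45 × 22 = 990.00, centroid at (-4.50, 259.00).
ΣA = 5830.00 cm², ΣAx_c = 60685.00 cm³, ΣAy_c = 811450.00 cm³.
x_c = 60685.00/5830.00 = 10.41 cm; y_c = 811450.00/5830.00 = 139.19 cm.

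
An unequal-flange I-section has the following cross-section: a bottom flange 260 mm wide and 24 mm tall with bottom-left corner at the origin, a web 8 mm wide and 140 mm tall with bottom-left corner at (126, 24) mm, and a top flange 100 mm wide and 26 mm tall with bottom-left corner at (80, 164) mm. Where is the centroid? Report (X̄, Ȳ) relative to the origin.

bottom flange: A = 260 × 24 = 6240.00, centroid at (130.00, 12.00).
web: A = 8 × 140 = 1120.00, centroid at (130.00, 94.00).
top flange: A = 100 × 26 = 2600.00, centroid at (130.00, 177.00).
ΣA = 9960.00 mm², ΣAX̄ = 1294800.00 mm³, ΣAȲ = 640360.00 mm³.
X̄ = 1294800.00/9960.00 = 130.00 mm; Ȳ = 640360.00/9960.00 = 64.29 mm.

X̄ = 130.00 mm, Ȳ = 64.29 mm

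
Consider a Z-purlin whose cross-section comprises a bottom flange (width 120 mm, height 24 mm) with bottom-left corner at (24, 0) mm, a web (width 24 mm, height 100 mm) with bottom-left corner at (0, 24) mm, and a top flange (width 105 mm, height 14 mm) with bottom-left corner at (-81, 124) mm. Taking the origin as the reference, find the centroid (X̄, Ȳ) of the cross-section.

bottom flange: A = 120 × 24 = 2880.00, centroid at (84.00, 12.00).
web: A = 24 × 100 = 2400.00, centroid at (12.00, 74.00).
top flange: A = 105 × 14 = 1470.00, centroid at (-28.50, 131.00).
ΣA = 6750.00 mm²
ΣAX̄ = (2880.00)(84.00) + (2400.00)(12.00) + (1470.00)(-28.50) = 228825.00 mm³
ΣAȲ = (2880.00)(12.00) + (2400.00)(74.00) + (1470.00)(131.00) = 404730.00 mm³
X̄ = 228825.00 / 6750.00 = 33.90 mm
Ȳ = 404730.00 / 6750.00 = 59.96 mm

X̄ = 33.90 mm, Ȳ = 59.96 mm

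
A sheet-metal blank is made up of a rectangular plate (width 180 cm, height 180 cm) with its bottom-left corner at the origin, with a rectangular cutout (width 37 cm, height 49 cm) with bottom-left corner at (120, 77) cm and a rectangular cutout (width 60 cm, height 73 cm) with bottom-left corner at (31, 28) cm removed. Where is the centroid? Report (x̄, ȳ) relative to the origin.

x̄ = 91.49 cm, ȳ = 93.47 cm

Part | A | x̄ᵢ | ȳᵢ | A·x̄ᵢ | A·ȳᵢ
plate | 32400.00 | 90.00 | 90.00 | 2916000.00 | 2916000.00
hole 1 | -1813.00 | 138.50 | 101.50 | -251100.50 | -184019.50
hole 2 | -4380.00 | 61.00 | 64.50 | -267180.00 | -282510.00
Σ | 26207.00 |  |  | 2397719.50 | 2449470.50
x̄ = 2397719.50 / 26207.00 = 91.49 cm
ȳ = 2449470.50 / 26207.00 = 93.47 cm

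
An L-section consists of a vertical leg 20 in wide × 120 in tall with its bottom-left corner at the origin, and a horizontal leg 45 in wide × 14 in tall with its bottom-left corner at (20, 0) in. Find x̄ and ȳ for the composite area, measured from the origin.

vertical leg: A = 20 × 120 = 2400.00, centroid at (10.00, 60.00).
horizontal leg: A = 45 × 14 = 630.00, centroid at (42.50, 7.00).
ΣA = 3030.00 in²
ΣAx̄ = (2400.00)(10.00) + (630.00)(42.50) = 50775.00 in³
ΣAȳ = (2400.00)(60.00) + (630.00)(7.00) = 148410.00 in³
x̄ = 50775.00 / 3030.00 = 16.76 in
ȳ = 148410.00 / 3030.00 = 48.98 in

x̄ = 16.76 in, ȳ = 48.98 in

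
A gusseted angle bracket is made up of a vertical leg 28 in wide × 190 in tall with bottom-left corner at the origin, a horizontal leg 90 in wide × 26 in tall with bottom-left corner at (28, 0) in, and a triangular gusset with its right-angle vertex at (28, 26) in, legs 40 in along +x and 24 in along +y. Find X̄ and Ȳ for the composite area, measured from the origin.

X̄ = 32.57 in, Ȳ = 67.83 in

vertical leg: A = 28 × 190 = 5320.00, centroid at (14.00, 95.00).
horizontal leg: A = 90 × 26 = 2340.00, centroid at (73.00, 13.00).
gusset: A = ½·40·24 = 480.00, centroid at (41.33, 34.00).
ΣA = 8140.00 in²
ΣAX̄ = (5320.00)(14.00) + (2340.00)(73.00) + (480.00)(41.33) = 265140.00 in³
ΣAȲ = (5320.00)(95.00) + (2340.00)(13.00) + (480.00)(34.00) = 552140.00 in³
X̄ = 265140.00 / 8140.00 = 32.57 in
Ȳ = 552140.00 / 8140.00 = 67.83 in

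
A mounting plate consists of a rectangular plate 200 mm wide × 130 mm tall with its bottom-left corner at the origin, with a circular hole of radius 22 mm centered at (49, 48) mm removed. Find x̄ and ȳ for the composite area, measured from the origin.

plate: A = 200 × 130 = 26000.00, centroid at (100.00, 65.00).
hole: A = −π·22² = -1520.53, centroid at (49.00, 48.00).
ΣA = 24479.47 mm², ΣAx̄ = 2525493.99 mm³, ΣAȳ = 1617014.52 mm³.
x̄ = 2525493.99/24479.47 = 103.17 mm; ȳ = 1617014.52/24479.47 = 66.06 mm.

x̄ = 103.17 mm, ȳ = 66.06 mm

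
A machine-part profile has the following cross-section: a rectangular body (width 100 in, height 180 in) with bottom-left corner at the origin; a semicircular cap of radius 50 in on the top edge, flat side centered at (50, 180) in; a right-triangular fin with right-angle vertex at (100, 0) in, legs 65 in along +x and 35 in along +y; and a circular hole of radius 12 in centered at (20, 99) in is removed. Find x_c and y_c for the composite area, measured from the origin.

rectangular body: A = 100 × 180 = 18000.00, centroid at (50.00, 90.00).
semicircular top: A = ½π·50² = 3926.99, centroid at (50.00, 201.22).
triangular fin: A = ½·65·35 = 1137.50, centroid at (121.67, 11.67).
hole: A = −π·12² = -452.39, centroid at (20.00, 99.00).
ΣA = 22612.10 in², ΣAx_c = 1225697.59 in³, ΣAy_c = 2378675.97 in³.
x_c = 1225697.59/22612.10 = 54.21 in; y_c = 2378675.97/22612.10 = 105.19 in.

x_c = 54.21 in, y_c = 105.19 in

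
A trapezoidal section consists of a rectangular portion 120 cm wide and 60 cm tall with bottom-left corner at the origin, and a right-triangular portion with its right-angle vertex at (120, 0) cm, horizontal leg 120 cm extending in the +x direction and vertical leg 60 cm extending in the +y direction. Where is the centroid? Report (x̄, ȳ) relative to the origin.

x̄ = 93.33 cm, ȳ = 26.67 cm

rectangular portion: A = 120 × 60 = 7200.00, centroid at (60.00, 30.00).
triangular portion: A = ½·120·60 = 3600.00, centroid at (160.00, 20.00).
ΣA = 10800.00 cm², ΣAx̄ = 1008000.00 cm³, ΣAȳ = 288000.00 cm³.
x̄ = 1008000.00/10800.00 = 93.33 cm; ȳ = 288000.00/10800.00 = 26.67 cm.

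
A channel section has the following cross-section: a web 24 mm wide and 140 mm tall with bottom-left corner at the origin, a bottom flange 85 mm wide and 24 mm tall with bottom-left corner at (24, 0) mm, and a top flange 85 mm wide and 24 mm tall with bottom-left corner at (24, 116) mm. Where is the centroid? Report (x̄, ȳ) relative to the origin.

Part | A | x̄ᵢ | ȳᵢ | A·x̄ᵢ | A·ȳᵢ
web | 3360.00 | 12.00 | 70.00 | 40320.00 | 235200.00
bottom flange | 2040.00 | 66.50 | 12.00 | 135660.00 | 24480.00
top flange | 2040.00 | 66.50 | 128.00 | 135660.00 | 261120.00
Σ | 7440.00 |  |  | 311640.00 | 520800.00
x̄ = 311640.00 / 7440.00 = 41.89 mm
ȳ = 520800.00 / 7440.00 = 70.00 mm

x̄ = 41.89 mm, ȳ = 70.00 mm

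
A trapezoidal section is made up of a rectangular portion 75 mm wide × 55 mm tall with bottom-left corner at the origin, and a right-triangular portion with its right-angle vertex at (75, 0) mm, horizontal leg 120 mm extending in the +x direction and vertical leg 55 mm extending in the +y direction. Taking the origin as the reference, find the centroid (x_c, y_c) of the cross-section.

x_c = 71.94 mm, y_c = 23.43 mm

Part | A | x̄ᵢ | ȳᵢ | A·x̄ᵢ | A·ȳᵢ
rectangular portion | 4125.00 | 37.50 | 27.50 | 154687.50 | 113437.50
triangular portion | 3300.00 | 115.00 | 18.33 | 379500.00 | 60500.00
Σ | 7425.00 |  |  | 534187.50 | 173937.50
x_c = 534187.50 / 7425.00 = 71.94 mm
y_c = 173937.50 / 7425.00 = 23.43 mm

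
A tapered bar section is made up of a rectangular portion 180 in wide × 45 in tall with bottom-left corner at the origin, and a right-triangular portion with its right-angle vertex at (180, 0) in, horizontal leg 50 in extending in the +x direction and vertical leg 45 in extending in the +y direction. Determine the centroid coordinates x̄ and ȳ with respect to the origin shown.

x̄ = 103.01 in, ȳ = 21.59 in

rectangular portion: A = 180 × 45 = 8100.00, centroid at (90.00, 22.50).
triangular portion: A = ½·50·45 = 1125.00, centroid at (196.67, 15.00).
ΣA = 9225.00 in², ΣAx̄ = 950250.00 in³, ΣAȳ = 199125.00 in³.
x̄ = 950250.00/9225.00 = 103.01 in; ȳ = 199125.00/9225.00 = 21.59 in.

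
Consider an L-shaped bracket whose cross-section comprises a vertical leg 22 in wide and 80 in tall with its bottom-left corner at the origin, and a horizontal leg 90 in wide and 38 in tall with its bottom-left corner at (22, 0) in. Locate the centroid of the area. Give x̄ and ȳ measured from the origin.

vertical leg: A = 22 × 80 = 1760.00, centroid at (11.00, 40.00).
horizontal leg: A = 90 × 38 = 3420.00, centroid at (67.00, 19.00).
ΣA = 5180.00 in², ΣAx̄ = 248500.00 in³, ΣAȳ = 135380.00 in³.
x̄ = 248500.00/5180.00 = 47.97 in; ȳ = 135380.00/5180.00 = 26.14 in.

x̄ = 47.97 in, ȳ = 26.14 in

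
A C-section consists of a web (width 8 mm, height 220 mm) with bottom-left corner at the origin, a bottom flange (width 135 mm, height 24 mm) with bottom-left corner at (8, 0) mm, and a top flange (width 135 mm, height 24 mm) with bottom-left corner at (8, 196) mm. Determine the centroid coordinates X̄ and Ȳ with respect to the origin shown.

web: A = 8 × 220 = 1760.00, centroid at (4.00, 110.00).
bottom flange: A = 135 × 24 = 3240.00, centroid at (75.50, 12.00).
top flange: A = 135 × 24 = 3240.00, centroid at (75.50, 208.00).
ΣA = 8240.00 mm², ΣAX̄ = 496280.00 mm³, ΣAȲ = 906400.00 mm³.
X̄ = 496280.00/8240.00 = 60.23 mm; Ȳ = 906400.00/8240.00 = 110.00 mm.

X̄ = 60.23 mm, Ȳ = 110.00 mm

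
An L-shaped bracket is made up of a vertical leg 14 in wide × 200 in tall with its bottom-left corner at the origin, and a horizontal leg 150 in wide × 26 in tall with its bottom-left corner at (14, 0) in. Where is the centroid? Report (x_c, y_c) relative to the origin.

Part | A | x̄ᵢ | ȳᵢ | A·x̄ᵢ | A·ȳᵢ
vertical leg | 2800.00 | 7.00 | 100.00 | 19600.00 | 280000.00
horizontal leg | 3900.00 | 89.00 | 13.00 | 347100.00 | 50700.00
Σ | 6700.00 |  |  | 366700.00 | 330700.00
x_c = 366700.00 / 6700.00 = 54.73 in
y_c = 330700.00 / 6700.00 = 49.36 in

x_c = 54.73 in, y_c = 49.36 in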